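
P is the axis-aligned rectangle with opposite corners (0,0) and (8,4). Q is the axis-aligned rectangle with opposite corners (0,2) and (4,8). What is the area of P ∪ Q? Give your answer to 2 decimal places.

48.00

By inclusion–exclusion:
Individual areas: |P| = 32, |Q| = 24.
|P∩Q|: x∈[0,4], y∈[2,4] → 4·2 = 8.
|P ∪ Q| = 56 − 8 = 48.00.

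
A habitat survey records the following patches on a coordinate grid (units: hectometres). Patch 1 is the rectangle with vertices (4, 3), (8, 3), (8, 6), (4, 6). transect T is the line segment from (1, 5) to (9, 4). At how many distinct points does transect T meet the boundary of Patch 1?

The segment meets the boundary at (8,4.125), (4,4.625).

2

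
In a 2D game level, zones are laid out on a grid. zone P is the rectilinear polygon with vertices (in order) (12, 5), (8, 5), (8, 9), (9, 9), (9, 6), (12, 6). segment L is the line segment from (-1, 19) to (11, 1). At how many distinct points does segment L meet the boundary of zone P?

The segment meets the boundary at (8,5.5), (8.333,5).

2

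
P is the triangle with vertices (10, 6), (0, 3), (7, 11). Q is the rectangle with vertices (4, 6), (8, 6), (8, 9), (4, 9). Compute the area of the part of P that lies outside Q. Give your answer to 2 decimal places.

18.39

|P| = 29.5, |P∩Q| = 11.1071.
|P ∖ Q| = |P| − |P∩Q| = 29.5 − 11.1071 = 18.39.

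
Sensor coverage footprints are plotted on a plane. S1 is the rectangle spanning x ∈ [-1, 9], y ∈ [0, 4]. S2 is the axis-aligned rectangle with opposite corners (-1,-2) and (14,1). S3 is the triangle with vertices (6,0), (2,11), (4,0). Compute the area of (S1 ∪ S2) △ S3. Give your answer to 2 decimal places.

72.91

|S1 ∪ S2| = 75.
|(S1 ∪ S2) ∩ S3| = 6.5455.
|(S1 ∪ S2) △ S3| = 75 + 11 − 13.0909 = 72.91.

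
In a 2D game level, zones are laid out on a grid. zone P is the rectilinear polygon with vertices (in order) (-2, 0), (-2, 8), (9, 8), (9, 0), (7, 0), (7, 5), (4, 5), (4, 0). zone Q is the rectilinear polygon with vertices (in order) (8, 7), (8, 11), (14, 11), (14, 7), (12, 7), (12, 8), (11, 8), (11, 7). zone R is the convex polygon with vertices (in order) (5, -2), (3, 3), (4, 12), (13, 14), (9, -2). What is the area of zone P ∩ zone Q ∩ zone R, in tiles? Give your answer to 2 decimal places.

1.00

The intersection is the polygon with vertices (9,7), (8,7), (8,8), (9,8).
By the shoelace formula its area is 1.00.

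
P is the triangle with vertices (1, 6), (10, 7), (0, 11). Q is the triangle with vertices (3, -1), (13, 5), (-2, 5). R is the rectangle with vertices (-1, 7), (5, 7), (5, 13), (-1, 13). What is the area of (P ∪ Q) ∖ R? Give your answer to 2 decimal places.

|P ∪ Q| = 68.
|(P ∪ Q) ∩ R| = 13.4.
|(P ∪ Q) ∖ R| = 68 − 13.4 = 54.60.

54.60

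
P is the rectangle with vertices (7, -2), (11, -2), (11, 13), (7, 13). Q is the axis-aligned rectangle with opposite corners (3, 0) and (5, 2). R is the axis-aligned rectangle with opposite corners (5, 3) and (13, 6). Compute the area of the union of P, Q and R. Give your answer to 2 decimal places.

By inclusion–exclusion:
Individual areas: |P| = 60, |Q| = 4, |R| = 24.
|P∩Q| = 0 (no overlap).
|P∩R|: x∈[7,11], y∈[3,6] → 4·3 = 12.
|Q∩R| = 0 (no overlap).
|P∩Q∩R| = 0.
|P ∪ Q ∪ R| = 88 − 12 + 0 = 76.00.

76.00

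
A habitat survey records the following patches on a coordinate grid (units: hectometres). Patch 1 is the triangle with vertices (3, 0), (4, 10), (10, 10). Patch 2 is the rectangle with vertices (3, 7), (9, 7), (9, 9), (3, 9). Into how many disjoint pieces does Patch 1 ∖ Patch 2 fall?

2

Patch 1 ∖ Patch 2 splits into 2 disjoint pieces (area 14.7, area 5.7643).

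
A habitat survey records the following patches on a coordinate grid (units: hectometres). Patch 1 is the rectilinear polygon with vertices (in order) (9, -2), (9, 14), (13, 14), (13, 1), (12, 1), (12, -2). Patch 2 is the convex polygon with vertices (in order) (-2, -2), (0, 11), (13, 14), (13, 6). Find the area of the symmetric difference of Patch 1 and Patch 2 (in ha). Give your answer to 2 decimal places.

133.66

|Patch 1| = 61, |Patch 2| = 141.5, |Patch 1∩Patch 2| = 34.4205.
|Patch 1 △ Patch 2| = |Patch 1| + |Patch 2| − 2·|Patch 1∩Patch 2| = 61 + 141.5 − 68.841 = 133.66.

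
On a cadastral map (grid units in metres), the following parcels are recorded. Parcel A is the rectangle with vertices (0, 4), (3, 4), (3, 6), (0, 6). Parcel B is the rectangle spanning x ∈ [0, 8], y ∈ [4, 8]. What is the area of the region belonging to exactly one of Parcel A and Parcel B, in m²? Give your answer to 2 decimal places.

|Parcel A∩Parcel B|: x∈[0,3], y∈[4,6] → 3·2 = 6.
|Parcel A △ Parcel B| = |Parcel A| + |Parcel B| − 2·|Parcel A∩Parcel B| = 6 + 32 − 12 = 26.00.

26.00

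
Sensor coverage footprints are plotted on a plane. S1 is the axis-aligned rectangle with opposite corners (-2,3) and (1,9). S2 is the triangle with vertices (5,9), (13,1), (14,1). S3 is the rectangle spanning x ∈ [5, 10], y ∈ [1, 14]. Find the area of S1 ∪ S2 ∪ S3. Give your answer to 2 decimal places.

85.61

By inclusion–exclusion:
Individual areas: |S1| = 18, |S2| = 4, |S3| = 65.
|S1∩S2| = 0.
|S1∩S3| = 0 (no overlap).
|S2∩S3| = 1.3889.
|S1∩S2∩S3| = 0.
|S1 ∪ S2 ∪ S3| = 87 − 1.3889 + 0 = 85.61.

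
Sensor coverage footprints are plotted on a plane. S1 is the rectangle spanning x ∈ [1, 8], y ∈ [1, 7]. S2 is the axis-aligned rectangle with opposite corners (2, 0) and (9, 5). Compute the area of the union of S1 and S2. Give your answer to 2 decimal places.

By inclusion–exclusion:
Individual areas: |S1| = 42, |S2| = 35.
|S1∩S2|: x∈[2,8], y∈[1,5] → 6·4 = 24.
|S1 ∪ S2| = 77 − 24 = 53.00.

53.00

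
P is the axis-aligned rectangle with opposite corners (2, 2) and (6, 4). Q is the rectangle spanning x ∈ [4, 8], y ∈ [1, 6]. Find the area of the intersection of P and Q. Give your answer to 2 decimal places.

|P∩Q|: x∈[4,6], y∈[2,4] → 2·2 = 4.

4.00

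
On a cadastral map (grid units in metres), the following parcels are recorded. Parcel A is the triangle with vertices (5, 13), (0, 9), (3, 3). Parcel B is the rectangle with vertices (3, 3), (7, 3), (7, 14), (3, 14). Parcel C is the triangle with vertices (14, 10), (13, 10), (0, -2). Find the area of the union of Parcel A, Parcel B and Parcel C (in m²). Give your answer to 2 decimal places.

62.03

By inclusion–exclusion:
Individual areas: |Parcel A| = 21, |Parcel B| = 44, |Parcel C| = 6.
|Parcel A∩Parcel B| = 8.4.
|Parcel A∩Parcel C| = 0.
|Parcel B∩Parcel C| = 0.5737.
|Parcel A∩Parcel B∩Parcel C| = 0.
|Parcel A ∪ Parcel B ∪ Parcel C| = 71 − 8.9737 + 0 = 62.03.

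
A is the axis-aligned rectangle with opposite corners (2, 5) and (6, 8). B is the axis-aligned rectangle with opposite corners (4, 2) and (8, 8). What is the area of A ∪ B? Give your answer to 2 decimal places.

30.00

By inclusion–exclusion:
Individual areas: |A| = 12, |B| = 24.
|A∩B|: x∈[4,6], y∈[5,8] → 2·3 = 6.
|A ∪ B| = 36 − 6 = 30.00.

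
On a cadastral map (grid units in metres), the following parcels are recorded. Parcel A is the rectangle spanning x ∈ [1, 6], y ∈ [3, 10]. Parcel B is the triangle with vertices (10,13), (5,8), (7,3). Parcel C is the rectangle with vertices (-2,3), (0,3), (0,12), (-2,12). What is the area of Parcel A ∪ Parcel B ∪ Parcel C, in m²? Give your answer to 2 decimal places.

68.75

By inclusion–exclusion:
Individual areas: |Parcel A| = 35, |Parcel B| = 17.5, |Parcel C| = 18.
|Parcel A∩Parcel B| = 1.75.
|Parcel A∩Parcel C| = 0 (no overlap).
|Parcel B∩Parcel C| = 0.
|Parcel A∩Parcel B∩Parcel C| = 0.
|Parcel A ∪ Parcel B ∪ Parcel C| = 70.5 − 1.75 + 0 = 68.75.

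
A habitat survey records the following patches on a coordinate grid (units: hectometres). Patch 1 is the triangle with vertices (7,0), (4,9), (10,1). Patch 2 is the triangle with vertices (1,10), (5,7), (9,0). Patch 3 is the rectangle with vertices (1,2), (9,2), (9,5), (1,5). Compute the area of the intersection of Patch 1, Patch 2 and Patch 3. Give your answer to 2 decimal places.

2.28

The intersection is the polygon with vertices (7.857,2), (7.4,2), (5.571,4.286), (5.333,5), (6.143,5).
By the shoelace formula its area is 2.28.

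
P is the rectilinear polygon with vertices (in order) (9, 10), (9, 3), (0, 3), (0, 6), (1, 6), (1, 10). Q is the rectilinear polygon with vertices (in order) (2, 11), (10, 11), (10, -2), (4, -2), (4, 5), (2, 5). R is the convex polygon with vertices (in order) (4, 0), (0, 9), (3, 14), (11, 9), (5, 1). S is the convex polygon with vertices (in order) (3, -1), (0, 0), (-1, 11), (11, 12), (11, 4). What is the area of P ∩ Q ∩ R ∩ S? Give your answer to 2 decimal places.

40.83

The intersection is the polygon with vertices (4,5), (2,5), (2,10), (9,10), (9,6.333), (6.5,3), (4,3).
By the shoelace formula its area is 40.83.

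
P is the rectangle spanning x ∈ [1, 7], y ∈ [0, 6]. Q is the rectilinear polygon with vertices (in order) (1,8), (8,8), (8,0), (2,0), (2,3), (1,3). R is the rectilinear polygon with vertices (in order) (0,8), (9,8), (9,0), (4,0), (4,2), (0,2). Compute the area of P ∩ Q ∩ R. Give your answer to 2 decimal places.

The intersection is the polygon with vertices (7,0), (4,0), (4,2), (2,2), (2,3), (1,3), (1,6), (7,6).
By the shoelace formula its area is 29.00.

29.00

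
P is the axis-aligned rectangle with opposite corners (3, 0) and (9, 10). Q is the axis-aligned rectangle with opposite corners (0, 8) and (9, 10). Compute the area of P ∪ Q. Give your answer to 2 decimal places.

By inclusion–exclusion:
Individual areas: |P| = 60, |Q| = 18.
|P∩Q|: x∈[3,9], y∈[8,10] → 6·2 = 12.
|P ∪ Q| = 78 − 12 = 66.00.

66.00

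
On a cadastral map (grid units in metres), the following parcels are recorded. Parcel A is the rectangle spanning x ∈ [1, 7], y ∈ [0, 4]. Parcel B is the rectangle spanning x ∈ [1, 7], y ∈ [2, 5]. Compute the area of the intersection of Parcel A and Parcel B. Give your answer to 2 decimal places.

|Parcel A∩Parcel B|: x∈[1,7], y∈[2,4] → 6·2 = 12.

12.00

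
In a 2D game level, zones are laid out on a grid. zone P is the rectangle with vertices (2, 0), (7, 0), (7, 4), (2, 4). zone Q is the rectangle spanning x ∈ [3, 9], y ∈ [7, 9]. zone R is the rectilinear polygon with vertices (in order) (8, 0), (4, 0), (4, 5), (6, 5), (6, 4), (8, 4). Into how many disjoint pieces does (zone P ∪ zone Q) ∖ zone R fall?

2

(zone P ∪ zone Q) ∖ zone R splits into 2 disjoint pieces (area 8, area 12).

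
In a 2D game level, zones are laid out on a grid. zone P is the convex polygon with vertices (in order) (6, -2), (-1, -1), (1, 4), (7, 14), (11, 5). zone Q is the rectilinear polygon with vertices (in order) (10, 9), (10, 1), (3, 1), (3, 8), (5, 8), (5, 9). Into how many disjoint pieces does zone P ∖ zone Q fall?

3

zone P ∖ zone Q splits into 3 disjoint pieces (area 31.0476, area 14.3556, area 1.825).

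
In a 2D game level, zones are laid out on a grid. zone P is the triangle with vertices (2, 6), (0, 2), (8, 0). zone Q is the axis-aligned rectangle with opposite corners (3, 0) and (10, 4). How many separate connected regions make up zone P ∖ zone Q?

1

zone P ∖ zone Q is a single connected region.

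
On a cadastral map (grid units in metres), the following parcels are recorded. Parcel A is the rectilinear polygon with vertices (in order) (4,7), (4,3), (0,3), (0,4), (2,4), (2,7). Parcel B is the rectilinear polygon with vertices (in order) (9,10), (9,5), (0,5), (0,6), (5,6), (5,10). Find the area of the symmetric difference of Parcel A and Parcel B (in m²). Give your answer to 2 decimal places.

|Parcel A| = 10, |Parcel B| = 25, |Parcel A∩Parcel B| = 2.
|Parcel A △ Parcel B| = |Parcel A| + |Parcel B| − 2·|Parcel A∩Parcel B| = 10 + 25 − 4 = 31.00.

31.00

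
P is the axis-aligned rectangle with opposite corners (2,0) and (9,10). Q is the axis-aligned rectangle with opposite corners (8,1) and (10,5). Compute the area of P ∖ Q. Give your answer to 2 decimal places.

|P∩Q|: x∈[8,9], y∈[1,5] → 1·4 = 4.
|P| = 70.
|P ∖ Q| = |P| − |P∩Q| = 70 − 4 = 66.00.

66.00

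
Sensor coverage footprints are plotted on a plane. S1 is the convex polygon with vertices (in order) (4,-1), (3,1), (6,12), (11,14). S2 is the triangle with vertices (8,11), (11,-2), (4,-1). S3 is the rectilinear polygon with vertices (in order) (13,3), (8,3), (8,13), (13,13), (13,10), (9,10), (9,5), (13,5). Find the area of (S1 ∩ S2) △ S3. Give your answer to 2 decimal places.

35.95

|S1 ∩ S2| = 7.7647.
|(S1 ∩ S2) ∩ S3| = 0.9076.
|(S1 ∩ S2) △ S3| = 7.7647 + 30 − 1.8151 = 35.95.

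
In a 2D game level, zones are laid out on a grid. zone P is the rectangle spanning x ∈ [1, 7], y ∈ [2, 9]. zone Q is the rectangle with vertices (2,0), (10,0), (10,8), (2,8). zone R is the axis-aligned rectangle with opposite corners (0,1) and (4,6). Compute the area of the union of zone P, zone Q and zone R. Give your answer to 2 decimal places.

By inclusion–exclusion:
Individual areas: |zone P| = 42, |zone Q| = 64, |zone R| = 20.
|zone P∩zone Q|: x∈[2,7], y∈[2,8] → 5·6 = 30.
|zone P∩zone R|: x∈[1,4], y∈[2,6] → 3·4 = 12.
|zone Q∩zone R|: x∈[2,4], y∈[1,6] → 2·5 = 10.
|zone P∩zone Q∩zone R| = 8.
|zone P ∪ zone Q ∪ zone R| = 126 − 52 + 8 = 82.00.

82.00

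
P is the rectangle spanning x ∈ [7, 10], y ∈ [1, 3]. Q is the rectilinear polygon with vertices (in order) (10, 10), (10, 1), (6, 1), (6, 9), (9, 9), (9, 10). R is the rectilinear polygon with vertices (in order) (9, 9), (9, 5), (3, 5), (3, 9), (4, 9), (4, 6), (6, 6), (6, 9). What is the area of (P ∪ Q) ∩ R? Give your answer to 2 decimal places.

The region (P ∪ Q) ∩ R is the polygon with vertices (6,6), (6,9), (9,9), (9,5), (6,5).
By the shoelace formula its area is 12.00.

12.00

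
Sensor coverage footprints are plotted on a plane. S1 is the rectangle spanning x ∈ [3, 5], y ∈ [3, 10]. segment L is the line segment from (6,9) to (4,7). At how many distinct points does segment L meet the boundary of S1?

1

The segment meets the boundary at (5,8).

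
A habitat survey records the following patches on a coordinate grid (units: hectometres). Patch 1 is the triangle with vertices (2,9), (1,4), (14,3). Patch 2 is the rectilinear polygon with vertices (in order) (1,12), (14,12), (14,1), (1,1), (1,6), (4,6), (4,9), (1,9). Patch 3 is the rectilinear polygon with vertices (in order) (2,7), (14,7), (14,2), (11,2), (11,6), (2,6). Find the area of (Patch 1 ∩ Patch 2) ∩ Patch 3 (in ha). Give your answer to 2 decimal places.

4.90

|Patch 1 ∩ Patch 2| = 27.1.
|(Patch 1 ∩ Patch 2) ∩ Patch 3| = 4.90.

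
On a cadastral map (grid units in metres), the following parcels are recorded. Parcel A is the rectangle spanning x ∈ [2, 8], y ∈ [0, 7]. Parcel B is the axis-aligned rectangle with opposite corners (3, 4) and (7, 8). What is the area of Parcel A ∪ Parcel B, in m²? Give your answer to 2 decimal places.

By inclusion–exclusion:
Individual areas: |Parcel A| = 42, |Parcel B| = 16.
|Parcel A∩Parcel B|: x∈[3,7], y∈[4,7] → 4·3 = 12.
|Parcel A ∪ Parcel B| = 58 − 12 = 46.00.

46.00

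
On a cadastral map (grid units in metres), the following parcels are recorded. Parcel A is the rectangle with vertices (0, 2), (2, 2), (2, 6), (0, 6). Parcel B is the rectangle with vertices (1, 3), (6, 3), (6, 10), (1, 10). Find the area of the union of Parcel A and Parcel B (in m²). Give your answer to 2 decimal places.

40.00

By inclusion–exclusion:
Individual areas: |Parcel A| = 8, |Parcel B| = 35.
|Parcel A∩Parcel B|: x∈[1,2], y∈[3,6] → 1·3 = 3.
|Parcel A ∪ Parcel B| = 43 − 3 = 40.00.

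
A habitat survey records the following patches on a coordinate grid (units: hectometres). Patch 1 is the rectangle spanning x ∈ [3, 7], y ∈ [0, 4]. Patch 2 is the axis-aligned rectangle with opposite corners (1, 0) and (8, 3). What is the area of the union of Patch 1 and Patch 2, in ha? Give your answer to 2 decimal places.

25.00

By inclusion–exclusion:
Individual areas: |Patch 1| = 16, |Patch 2| = 21.
|Patch 1∩Patch 2|: x∈[3,7], y∈[0,3] → 4·3 = 12.
|Patch 1 ∪ Patch 2| = 37 − 12 = 25.00.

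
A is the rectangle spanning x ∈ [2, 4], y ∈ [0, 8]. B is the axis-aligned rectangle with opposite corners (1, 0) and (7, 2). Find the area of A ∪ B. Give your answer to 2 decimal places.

24.00

By inclusion–exclusion:
Individual areas: |A| = 16, |B| = 12.
|A∩B|: x∈[2,4], y∈[0,2] → 2·2 = 4.
|A ∪ B| = 28 − 4 = 24.00.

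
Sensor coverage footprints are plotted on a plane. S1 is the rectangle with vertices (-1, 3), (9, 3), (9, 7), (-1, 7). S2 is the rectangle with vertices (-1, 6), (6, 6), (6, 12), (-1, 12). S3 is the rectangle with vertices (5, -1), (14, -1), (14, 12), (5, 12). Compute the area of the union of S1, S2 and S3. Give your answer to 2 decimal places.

By inclusion–exclusion:
Individual areas: |S1| = 40, |S2| = 42, |S3| = 117.
|S1∩S2|: x∈[-1,6], y∈[6,7] → 7·1 = 7.
|S1∩S3|: x∈[5,9], y∈[3,7] → 4·4 = 16.
|S2∩S3|: x∈[5,6], y∈[6,12] → 1·6 = 6.
|S1∩S2∩S3| = 1.
|S1 ∪ S2 ∪ S3| = 199 − 29 + 1 = 171.00.

171.00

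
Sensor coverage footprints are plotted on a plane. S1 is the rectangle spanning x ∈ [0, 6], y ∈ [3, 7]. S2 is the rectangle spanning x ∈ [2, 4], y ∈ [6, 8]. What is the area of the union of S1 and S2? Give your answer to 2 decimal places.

26.00

By inclusion–exclusion:
Individual areas: |S1| = 24, |S2| = 4.
|S1∩S2|: x∈[2,4], y∈[6,7] → 2·1 = 2.
|S1 ∪ S2| = 28 − 2 = 26.00.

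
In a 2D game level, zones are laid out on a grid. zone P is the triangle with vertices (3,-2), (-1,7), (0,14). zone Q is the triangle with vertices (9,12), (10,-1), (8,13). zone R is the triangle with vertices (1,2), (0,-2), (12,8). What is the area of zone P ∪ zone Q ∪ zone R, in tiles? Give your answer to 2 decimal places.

41.23

By inclusion–exclusion:
Individual areas: |zone P| = 18.5, |zone Q| = 6, |zone R| = 19.
|zone P∩zone Q| = 0.
|zone P∩zone R| = 1.9246.
|zone Q∩zone R| = 0.3472.
|zone P∩zone Q∩zone R| = 0.
|zone P ∪ zone Q ∪ zone R| = 43.5 − 2.2718 + 0 = 41.23.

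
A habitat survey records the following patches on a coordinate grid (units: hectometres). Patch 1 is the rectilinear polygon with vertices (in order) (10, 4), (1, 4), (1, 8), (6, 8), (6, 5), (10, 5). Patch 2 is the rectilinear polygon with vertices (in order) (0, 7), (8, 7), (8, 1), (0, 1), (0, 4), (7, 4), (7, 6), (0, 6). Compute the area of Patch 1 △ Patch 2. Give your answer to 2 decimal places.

46.00

|Patch 1| = 24, |Patch 2| = 34, |Patch 1∩Patch 2| = 6.
|Patch 1 △ Patch 2| = |Patch 1| + |Patch 2| − 2·|Patch 1∩Patch 2| = 24 + 34 − 12 = 46.00.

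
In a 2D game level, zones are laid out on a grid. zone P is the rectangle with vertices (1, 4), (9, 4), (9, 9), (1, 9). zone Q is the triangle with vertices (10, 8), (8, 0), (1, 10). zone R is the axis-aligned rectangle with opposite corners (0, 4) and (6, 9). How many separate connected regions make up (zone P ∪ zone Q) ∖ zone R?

(zone P ∪ zone Q) ∖ zone R splits into 2 disjoint pieces (area 24.7111, area 1.9).

2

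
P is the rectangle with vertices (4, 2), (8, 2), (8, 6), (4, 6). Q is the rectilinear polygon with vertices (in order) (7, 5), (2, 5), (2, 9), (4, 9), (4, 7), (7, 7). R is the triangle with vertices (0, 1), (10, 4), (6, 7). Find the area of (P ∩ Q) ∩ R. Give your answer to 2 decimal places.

2.50

The region (P ∩ Q) ∩ R is the polygon with vertices (7,6), (7,5), (4,5), (5,6).
By the shoelace formula its area is 2.50.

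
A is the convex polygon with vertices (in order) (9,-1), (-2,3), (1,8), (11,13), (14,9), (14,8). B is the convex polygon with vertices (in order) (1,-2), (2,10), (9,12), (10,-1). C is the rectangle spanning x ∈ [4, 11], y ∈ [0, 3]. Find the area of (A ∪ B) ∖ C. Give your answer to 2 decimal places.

128.43

|A ∪ B| = 147.6567.
|(A ∪ B) ∩ C| = 19.229.
|(A ∪ B) ∖ C| = 147.6567 − 19.229 = 128.43.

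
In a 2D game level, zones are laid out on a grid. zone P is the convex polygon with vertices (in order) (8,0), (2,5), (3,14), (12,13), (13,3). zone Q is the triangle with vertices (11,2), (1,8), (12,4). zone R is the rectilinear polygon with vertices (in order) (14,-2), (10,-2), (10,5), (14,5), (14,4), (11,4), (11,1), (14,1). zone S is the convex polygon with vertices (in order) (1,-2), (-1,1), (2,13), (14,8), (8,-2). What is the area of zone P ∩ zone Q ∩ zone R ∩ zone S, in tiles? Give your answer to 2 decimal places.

2.18

The intersection is the polygon with vertices (11,4), (11,3), (10.559,2.265), (10,2.6), (10,4.727), (11.672,4.119), (11.6,4).
By the shoelace formula its area is 2.18.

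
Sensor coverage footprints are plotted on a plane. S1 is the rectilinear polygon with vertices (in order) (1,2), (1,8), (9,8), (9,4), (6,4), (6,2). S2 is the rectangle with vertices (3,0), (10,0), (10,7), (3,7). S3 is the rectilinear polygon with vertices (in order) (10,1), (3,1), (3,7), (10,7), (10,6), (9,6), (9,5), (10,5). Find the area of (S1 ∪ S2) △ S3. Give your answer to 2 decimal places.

26.00

|S1 ∪ S2| = 67.
|(S1 ∪ S2) ∩ S3| = 41.
|(S1 ∪ S2) △ S3| = 67 + 41 − 82 = 26.00.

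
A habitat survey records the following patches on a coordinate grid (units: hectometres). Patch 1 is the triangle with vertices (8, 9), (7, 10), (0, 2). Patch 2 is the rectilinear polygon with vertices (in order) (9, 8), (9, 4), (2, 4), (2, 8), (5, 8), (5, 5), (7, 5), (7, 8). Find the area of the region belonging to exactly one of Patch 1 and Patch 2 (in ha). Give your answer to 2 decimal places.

|Patch 1| = 7.5, |Patch 2| = 22, |Patch 1∩Patch 2| = 2.7768.
|Patch 1 △ Patch 2| = |Patch 1| + |Patch 2| − 2·|Patch 1∩Patch 2| = 7.5 + 22 − 5.5536 = 23.95.

23.95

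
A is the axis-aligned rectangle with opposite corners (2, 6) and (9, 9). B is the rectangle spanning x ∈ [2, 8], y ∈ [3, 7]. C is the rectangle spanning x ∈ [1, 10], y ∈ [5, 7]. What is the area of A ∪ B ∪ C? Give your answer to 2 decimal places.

44.00

By inclusion–exclusion:
Individual areas: |A| = 21, |B| = 24, |C| = 18.
|A∩B|: x∈[2,8], y∈[6,7] → 6·1 = 6.
|A∩C|: x∈[2,9], y∈[6,7] → 7·1 = 7.
|B∩C|: x∈[2,8], y∈[5,7] → 6·2 = 12.
|A∩B∩C| = 6.
|A ∪ B ∪ C| = 63 − 25 + 6 = 44.00.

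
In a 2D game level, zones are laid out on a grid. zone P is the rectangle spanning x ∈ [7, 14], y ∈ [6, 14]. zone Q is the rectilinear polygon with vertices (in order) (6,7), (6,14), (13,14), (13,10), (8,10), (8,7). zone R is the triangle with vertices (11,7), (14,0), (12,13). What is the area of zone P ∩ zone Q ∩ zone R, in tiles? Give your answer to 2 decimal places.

The intersection is the polygon with vertices (11.5,10), (12,13), (12.461,10).
By the shoelace formula its area is 1.44.

1.44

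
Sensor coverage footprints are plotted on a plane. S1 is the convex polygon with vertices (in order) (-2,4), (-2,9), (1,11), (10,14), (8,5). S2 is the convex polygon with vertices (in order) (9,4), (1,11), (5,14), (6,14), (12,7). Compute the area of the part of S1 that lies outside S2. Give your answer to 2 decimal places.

|S1| = 78.5, |S1∩S2| = 32.5918.
|S1 ∖ S2| = |S1| − |S1∩S2| = 78.5 − 32.5918 = 45.91.

45.91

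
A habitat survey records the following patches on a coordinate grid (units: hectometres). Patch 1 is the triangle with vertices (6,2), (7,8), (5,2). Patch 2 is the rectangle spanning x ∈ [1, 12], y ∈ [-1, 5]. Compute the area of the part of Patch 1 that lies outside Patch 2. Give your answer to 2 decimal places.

|Patch 1| = 3, |Patch 1∩Patch 2| = 2.25.
|Patch 1 ∖ Patch 2| = |Patch 1| − |Patch 1∩Patch 2| = 3 − 2.25 = 0.75.

0.75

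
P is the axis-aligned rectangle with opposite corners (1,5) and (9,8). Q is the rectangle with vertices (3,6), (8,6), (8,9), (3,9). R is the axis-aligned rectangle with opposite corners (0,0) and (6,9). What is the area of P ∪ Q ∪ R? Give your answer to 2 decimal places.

By inclusion–exclusion:
Individual areas: |P| = 24, |Q| = 15, |R| = 54.
|P∩Q|: x∈[3,8], y∈[6,8] → 5·2 = 10.
|P∩R|: x∈[1,6], y∈[5,8] → 5·3 = 15.
|Q∩R|: x∈[3,6], y∈[6,9] → 3·3 = 9.
|P∩Q∩R| = 6.
|P ∪ Q ∪ R| = 93 − 34 + 6 = 65.00.

65.00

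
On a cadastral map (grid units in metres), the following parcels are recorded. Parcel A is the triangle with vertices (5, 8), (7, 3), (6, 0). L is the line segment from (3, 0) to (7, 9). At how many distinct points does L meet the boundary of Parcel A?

The segment meets the boundary at (5.737,6.158), (5.341,5.268).

2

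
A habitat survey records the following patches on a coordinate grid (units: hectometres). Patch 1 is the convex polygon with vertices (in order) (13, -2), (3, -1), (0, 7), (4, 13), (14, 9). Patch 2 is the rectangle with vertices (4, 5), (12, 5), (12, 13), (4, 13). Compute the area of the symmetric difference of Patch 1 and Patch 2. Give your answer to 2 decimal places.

114.10

|Patch 1| = 152.5, |Patch 2| = 64, |Patch 1∩Patch 2| = 51.2.
|Patch 1 △ Patch 2| = |Patch 1| + |Patch 2| − 2·|Patch 1∩Patch 2| = 152.5 + 64 − 102.4 = 114.10.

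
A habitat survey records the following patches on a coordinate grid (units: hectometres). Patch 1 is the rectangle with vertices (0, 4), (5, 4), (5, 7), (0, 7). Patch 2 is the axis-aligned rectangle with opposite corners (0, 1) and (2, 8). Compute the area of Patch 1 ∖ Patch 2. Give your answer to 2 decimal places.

|Patch 1∩Patch 2|: x∈[0,2], y∈[4,7] → 2·3 = 6.
|Patch 1| = 15.
|Patch 1 ∖ Patch 2| = |Patch 1| − |Patch 1∩Patch 2| = 15 − 6 = 9.00.

9.00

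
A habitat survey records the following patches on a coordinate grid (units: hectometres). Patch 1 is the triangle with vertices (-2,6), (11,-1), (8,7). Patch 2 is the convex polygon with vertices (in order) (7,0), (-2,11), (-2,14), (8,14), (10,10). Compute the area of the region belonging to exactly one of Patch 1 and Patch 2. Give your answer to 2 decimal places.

94.48

|Patch 1| = 41.5, |Patch 2| = 99.5, |Patch 1∩Patch 2| = 23.262.
|Patch 1 △ Patch 2| = |Patch 1| + |Patch 2| − 2·|Patch 1∩Patch 2| = 41.5 + 99.5 − 46.524 = 94.48.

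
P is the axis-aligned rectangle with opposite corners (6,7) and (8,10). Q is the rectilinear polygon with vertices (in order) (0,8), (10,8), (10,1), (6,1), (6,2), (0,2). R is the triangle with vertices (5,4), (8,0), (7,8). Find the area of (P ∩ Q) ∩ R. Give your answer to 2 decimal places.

The region (P ∩ Q) ∩ R is the polygon with vertices (6.5,7), (7,8), (7.125,7).
By the shoelace formula its area is 0.31.

0.31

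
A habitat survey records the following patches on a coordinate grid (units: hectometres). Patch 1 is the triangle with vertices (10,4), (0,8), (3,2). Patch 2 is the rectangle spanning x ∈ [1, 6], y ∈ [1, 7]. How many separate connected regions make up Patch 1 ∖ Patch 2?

2

Patch 1 ∖ Patch 2 splits into 2 disjoint pieces (area 5.4857, area 1.25).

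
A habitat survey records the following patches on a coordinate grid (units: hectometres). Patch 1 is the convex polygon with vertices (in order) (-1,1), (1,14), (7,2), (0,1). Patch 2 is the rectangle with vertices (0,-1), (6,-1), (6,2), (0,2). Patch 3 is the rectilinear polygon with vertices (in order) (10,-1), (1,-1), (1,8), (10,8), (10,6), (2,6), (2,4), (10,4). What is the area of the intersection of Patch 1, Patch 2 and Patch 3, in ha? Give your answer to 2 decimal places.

2.50

The intersection is the polygon with vertices (6,2), (6,1.857), (1,1.143), (1,2).
By the shoelace formula its area is 2.50.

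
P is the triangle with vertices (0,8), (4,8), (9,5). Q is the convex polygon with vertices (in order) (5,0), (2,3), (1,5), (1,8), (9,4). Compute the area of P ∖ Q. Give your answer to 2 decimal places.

|P| = 6, |P∩Q| = 0.3333.
|P ∖ Q| = |P| − |P∩Q| = 6 − 0.3333 = 5.67.

5.67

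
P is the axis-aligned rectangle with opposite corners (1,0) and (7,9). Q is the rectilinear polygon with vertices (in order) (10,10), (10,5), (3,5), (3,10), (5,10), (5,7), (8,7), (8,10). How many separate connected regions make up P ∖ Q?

P ∖ Q splits into 2 disjoint pieces (area 38, area 4).

2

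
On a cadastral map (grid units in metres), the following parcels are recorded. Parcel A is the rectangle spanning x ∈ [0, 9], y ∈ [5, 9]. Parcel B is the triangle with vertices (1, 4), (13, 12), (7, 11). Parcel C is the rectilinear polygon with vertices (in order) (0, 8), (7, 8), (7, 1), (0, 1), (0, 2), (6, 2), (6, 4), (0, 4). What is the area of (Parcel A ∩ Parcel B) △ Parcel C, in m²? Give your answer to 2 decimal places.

35.07

|Parcel A ∩ Parcel B| = 7.7143.
|(Parcel A ∩ Parcel B) ∩ Parcel C| = 4.8214.
|(Parcel A ∩ Parcel B) △ Parcel C| = 7.7143 + 37 − 9.6429 = 35.07.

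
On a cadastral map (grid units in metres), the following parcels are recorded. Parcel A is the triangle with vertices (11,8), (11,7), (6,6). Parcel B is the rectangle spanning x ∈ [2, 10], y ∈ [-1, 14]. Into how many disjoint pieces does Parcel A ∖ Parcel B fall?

Parcel A ∖ Parcel B is a single connected region.

1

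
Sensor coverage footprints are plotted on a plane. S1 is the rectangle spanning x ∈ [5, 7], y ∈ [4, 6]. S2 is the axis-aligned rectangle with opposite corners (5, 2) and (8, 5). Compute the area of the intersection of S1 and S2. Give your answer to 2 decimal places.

|S1∩S2|: x∈[5,7], y∈[4,5] → 2·1 = 2.

2.00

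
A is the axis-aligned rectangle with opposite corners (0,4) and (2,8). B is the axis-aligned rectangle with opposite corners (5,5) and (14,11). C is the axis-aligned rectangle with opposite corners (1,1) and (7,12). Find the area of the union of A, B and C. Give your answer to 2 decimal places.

By inclusion–exclusion:
Individual areas: |A| = 8, |B| = 54, |C| = 66.
|A∩B| = 0 (no overlap).
|A∩C|: x∈[1,2], y∈[4,8] → 1·4 = 4.
|B∩C|: x∈[5,7], y∈[5,11] → 2·6 = 12.
|A∩B∩C| = 0.
|A ∪ B ∪ C| = 128 − 16 + 0 = 112.00.

112.00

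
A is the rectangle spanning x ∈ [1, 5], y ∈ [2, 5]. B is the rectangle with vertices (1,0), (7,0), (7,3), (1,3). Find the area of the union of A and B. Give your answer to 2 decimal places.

By inclusion–exclusion:
Individual areas: |A| = 12, |B| = 18.
|A∩B|: x∈[1,5], y∈[2,3] → 4·1 = 4.
|A ∪ B| = 30 − 4 = 26.00.

26.00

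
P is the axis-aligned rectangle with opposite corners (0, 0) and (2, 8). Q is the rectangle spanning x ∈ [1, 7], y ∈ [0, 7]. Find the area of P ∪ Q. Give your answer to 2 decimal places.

By inclusion–exclusion:
Individual areas: |P| = 16, |Q| = 42.
|P∩Q|: x∈[1,2], y∈[0,7] → 1·7 = 7.
|P ∪ Q| = 58 − 7 = 51.00.

51.00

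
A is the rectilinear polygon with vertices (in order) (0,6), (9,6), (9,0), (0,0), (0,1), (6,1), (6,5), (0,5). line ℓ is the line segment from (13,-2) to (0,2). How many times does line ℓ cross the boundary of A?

The segment meets the boundary at (3.25,1), (6.5,0).

2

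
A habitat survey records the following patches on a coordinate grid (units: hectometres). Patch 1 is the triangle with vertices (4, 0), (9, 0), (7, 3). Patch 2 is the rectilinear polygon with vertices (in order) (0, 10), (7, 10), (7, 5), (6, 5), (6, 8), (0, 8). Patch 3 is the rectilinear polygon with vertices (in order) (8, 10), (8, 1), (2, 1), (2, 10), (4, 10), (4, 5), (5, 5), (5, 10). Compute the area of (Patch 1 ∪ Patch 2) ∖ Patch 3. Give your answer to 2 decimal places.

10.25

|Patch 1 ∪ Patch 2| = 24.5.
|(Patch 1 ∪ Patch 2) ∩ Patch 3| = 14.25.
|(Patch 1 ∪ Patch 2) ∖ Patch 3| = 24.5 − 14.25 = 10.25.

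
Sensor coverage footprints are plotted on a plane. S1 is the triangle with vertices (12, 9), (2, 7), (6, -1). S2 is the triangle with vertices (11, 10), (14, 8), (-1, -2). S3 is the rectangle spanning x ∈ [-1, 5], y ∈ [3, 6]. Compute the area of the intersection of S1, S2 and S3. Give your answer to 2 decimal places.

0.50

The intersection is the polygon with vertices (5,4), (5,3), (4,3).
By the shoelace formula its area is 0.50.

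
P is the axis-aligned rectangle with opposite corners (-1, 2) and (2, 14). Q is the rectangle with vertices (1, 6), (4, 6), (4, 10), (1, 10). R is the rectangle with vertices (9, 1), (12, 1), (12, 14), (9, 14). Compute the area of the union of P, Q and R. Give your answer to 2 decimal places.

83.00

By inclusion–exclusion:
Individual areas: |P| = 36, |Q| = 12, |R| = 39.
|P∩Q|: x∈[1,2], y∈[6,10] → 1·4 = 4.
|P∩R| = 0 (no overlap).
|Q∩R| = 0 (no overlap).
|P∩Q∩R| = 0.
|P ∪ Q ∪ R| = 87 − 4 + 0 = 83.00.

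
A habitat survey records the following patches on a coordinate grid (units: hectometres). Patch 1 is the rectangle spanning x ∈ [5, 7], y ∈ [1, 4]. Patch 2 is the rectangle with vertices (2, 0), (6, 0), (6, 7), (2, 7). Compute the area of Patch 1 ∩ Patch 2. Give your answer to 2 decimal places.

3.00

|Patch 1∩Patch 2|: x∈[5,6], y∈[1,4] → 1·3 = 3.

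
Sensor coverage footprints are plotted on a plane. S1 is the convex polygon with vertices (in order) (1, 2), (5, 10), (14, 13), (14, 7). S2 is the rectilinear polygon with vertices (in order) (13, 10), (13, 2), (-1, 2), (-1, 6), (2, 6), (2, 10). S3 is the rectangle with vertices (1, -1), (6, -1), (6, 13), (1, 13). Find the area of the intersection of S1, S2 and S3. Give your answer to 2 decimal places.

19.19

The intersection is the polygon with vertices (6,10), (6,3.923), (1,2), (5,10).
By the shoelace formula its area is 19.19.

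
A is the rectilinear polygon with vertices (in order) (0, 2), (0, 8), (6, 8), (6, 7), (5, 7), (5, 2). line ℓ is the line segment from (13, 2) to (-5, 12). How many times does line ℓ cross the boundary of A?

2

The segment meets the boundary at (2.2,8), (5,6.444).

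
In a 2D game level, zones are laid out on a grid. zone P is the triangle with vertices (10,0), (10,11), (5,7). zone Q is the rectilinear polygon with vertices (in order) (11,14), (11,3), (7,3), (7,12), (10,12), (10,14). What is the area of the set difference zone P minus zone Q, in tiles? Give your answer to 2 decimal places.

|zone P| = 27.5, |zone P∩zone Q| = 19.8857.
|zone P ∖ zone Q| = |zone P| − |zone P∩zone Q| = 27.5 − 19.8857 = 7.61.

7.61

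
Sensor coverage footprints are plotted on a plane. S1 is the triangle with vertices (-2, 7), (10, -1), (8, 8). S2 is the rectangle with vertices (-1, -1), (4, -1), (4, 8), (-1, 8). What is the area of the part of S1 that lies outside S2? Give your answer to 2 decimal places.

|S1| = 46, |S1∩S2| = 13.4167.
|S1 ∖ S2| = |S1| − |S1∩S2| = 46 − 13.4167 = 32.58.

32.58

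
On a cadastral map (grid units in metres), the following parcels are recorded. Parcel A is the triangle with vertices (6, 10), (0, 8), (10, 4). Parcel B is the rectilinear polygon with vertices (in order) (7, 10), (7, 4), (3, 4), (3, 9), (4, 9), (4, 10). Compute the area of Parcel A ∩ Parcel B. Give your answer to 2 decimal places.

13.58

The intersection is the polygon with vertices (6,10), (7,8.5), (7,5.2), (3,6.8), (3,9), (4,9), (4,9.333).
By the shoelace formula its area is 13.58.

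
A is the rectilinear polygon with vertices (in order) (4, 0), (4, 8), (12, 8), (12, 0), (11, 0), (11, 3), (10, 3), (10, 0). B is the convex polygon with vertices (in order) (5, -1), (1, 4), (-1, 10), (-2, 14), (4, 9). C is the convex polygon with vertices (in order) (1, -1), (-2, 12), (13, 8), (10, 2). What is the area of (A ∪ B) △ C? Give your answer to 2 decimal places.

45.16

|A ∪ B| = 98.025.
|(A ∪ B) ∩ C| = 83.4313.
|(A ∪ B) △ C| = 98.025 + 114 − 166.8626 = 45.16.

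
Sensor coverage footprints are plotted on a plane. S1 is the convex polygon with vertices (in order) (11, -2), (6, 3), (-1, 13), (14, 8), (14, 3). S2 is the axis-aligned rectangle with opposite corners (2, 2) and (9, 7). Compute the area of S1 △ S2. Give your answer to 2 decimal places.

|S1| = 97.5, |S2| = 35, |S1∩S2| = 20.1.
|S1 △ S2| = |S1| + |S2| − 2·|S1∩S2| = 97.5 + 35 − 40.2 = 92.30.

92.30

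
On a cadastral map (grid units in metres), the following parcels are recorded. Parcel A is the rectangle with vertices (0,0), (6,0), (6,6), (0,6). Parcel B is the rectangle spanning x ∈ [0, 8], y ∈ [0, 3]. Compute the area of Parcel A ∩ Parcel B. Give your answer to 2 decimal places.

|Parcel A∩Parcel B|: x∈[0,6], y∈[0,3] → 6·3 = 18.

18.00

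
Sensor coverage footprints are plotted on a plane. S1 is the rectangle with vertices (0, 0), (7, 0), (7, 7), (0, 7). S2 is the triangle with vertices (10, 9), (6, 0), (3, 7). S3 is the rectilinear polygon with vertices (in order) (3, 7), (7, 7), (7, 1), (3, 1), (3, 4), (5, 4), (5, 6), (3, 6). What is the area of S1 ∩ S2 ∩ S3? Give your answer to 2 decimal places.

13.65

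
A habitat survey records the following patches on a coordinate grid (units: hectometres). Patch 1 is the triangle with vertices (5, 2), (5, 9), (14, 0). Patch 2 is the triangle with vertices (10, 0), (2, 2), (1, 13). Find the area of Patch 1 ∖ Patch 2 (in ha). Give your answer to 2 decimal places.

|Patch 1| = 31.5, |Patch 1∩Patch 2| = 11.1566.
|Patch 1 ∖ Patch 2| = |Patch 1| − |Patch 1∩Patch 2| = 31.5 − 11.1566 = 20.34.

20.34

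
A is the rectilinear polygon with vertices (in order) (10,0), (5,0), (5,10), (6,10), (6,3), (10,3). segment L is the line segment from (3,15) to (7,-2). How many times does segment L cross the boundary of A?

2

The segment meets the boundary at (6.529,0), (5,6.5).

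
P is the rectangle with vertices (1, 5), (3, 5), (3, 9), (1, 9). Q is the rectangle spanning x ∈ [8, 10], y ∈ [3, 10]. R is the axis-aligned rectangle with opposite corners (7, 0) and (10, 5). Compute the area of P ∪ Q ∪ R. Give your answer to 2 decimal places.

33.00

By inclusion–exclusion:
Individual areas: |P| = 8, |Q| = 14, |R| = 15.
|P∩Q| = 0 (no overlap).
|P∩R| = 0 (no overlap).
|Q∩R|: x∈[8,10], y∈[3,5] → 2·2 = 4.
|P∩Q∩R| = 0.
|P ∪ Q ∪ R| = 37 − 4 + 0 = 33.00.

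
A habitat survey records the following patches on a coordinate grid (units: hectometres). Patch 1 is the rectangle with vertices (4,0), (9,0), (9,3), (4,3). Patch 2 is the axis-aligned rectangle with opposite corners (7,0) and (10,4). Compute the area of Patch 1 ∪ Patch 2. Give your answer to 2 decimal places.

21.00

By inclusion–exclusion:
Individual areas: |Patch 1| = 15, |Patch 2| = 12.
|Patch 1∩Patch 2|: x∈[7,9], y∈[0,3] → 2·3 = 6.
|Patch 1 ∪ Patch 2| = 27 − 6 = 21.00.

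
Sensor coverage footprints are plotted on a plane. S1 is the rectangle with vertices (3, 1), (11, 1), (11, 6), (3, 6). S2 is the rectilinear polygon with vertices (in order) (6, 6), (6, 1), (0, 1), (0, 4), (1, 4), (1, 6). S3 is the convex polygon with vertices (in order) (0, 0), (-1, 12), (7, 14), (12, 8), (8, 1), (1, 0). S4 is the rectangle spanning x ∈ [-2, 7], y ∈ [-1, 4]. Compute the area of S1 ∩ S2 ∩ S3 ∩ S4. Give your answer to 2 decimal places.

9.00

The intersection is the polygon with vertices (3,1), (3,4), (6,4), (6,1).
By the shoelace formula its area is 9.00.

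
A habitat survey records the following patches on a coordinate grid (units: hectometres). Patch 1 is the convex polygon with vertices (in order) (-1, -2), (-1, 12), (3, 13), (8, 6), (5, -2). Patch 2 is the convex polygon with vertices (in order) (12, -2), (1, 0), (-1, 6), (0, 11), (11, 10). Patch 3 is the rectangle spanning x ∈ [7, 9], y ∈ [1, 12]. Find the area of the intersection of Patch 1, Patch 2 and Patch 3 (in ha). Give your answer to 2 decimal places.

2.03

The intersection is the polygon with vertices (7,3.333), (7,7.4), (8,6).
By the shoelace formula its area is 2.03.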